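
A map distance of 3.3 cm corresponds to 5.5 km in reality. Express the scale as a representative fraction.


ground = 5.5 km = 550000 cm; RF denominator = ground / map = 550000 / 3.3 ≈ 166667; RF = 1:166667

1:166667


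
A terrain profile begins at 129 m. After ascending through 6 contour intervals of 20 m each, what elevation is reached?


elevation = 129 + 6 * 20 = 249 m

249 m


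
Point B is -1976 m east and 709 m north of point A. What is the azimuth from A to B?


az = atan2(-1976, 709) = -70.3 deg
adjusted to 0-360: 289.7 degrees

289.7 degrees


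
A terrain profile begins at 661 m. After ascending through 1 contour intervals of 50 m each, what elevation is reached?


elevation = 661 + 1 * 50 = 711 m

711 m


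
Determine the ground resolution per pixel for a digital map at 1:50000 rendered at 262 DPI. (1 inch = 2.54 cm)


pixel_cm = 2.54 / 262 ≈ 0.009695 cm
ground = pixel_cm * 50000 / 100 = 2.54 * 50000 / (262 * 100) = 127000 / 26200 ≈ 4.85 m

4.85 m


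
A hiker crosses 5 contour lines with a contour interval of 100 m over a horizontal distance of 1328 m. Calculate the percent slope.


elevation change = 5 * 100 = 500 m
slope = 500 / 1328 * 100 = 37.7%

37.7%


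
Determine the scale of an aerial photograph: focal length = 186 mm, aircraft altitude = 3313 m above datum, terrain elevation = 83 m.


scale = f / (H - h) = 186 mm / 3230 m = 186 / 3230000 = 1:17366

1:17366


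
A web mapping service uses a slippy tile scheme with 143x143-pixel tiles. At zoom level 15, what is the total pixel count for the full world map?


tiles per axis = 2^15 = 32768
total tiles = 32768^2 = 1073741824
pixels per axis = 32768 * 143 = 4685824
total pixels = 4685824^2 = 21956946558976

21956946558976 pixels


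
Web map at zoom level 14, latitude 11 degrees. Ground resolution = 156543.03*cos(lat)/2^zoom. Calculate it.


res = 156543.03 * cos(11) / 2^14 = 156543.03 * 0.98162718 / 16384 = 9.38 m/pixel

9.38 m/pixel


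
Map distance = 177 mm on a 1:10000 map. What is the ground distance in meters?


ground = 177 mm * 10000 / 1000 = 1770.0 m

1770.0 m


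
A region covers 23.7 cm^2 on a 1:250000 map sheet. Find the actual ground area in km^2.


ground_area = 23.7 * (250000/100)^2 = 148125000.0 m^2 = 148.125 km^2

148.125 km^2


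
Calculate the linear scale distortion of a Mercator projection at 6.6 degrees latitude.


SF = 1 / cos(6.6) = 1 / 0.993373 = 1.007

1.007


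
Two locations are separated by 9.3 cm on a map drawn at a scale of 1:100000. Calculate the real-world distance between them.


ground = 9.3 cm * 100000 / 100 = 9300.0 m = 9.3 km

9.3 km


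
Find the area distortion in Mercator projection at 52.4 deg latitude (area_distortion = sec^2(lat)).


area_distortion = 1/cos^2(52.4) = 2.686

2.686


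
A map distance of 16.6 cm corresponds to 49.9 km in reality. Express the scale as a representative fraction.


ground = 49.9 km = 4990000 cm; RF denominator = ground / map = 4990000 / 16.6 ≈ 300602; RF = 1:300602

1:300602


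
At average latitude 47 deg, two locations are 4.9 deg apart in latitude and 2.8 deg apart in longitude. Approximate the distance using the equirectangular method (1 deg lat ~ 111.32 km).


dlat_km = 4.9 * 111.32 = 545.468
dlon_km = 2.8 * 111.32 * cos(47) ≈ 212.576
dist = sqrt(545.468^2 + 212.576^2) ≈ 585.4 km

585.4 km


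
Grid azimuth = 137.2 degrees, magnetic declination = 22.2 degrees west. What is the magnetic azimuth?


magnetic azimuth = grid azimuth - declination (east +ve)
mag_az = 137.2 - -22.2 = 159.4 degrees

159.4 degrees


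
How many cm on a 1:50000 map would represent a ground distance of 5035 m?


map_cm = 5035 * 100 / 50000 = 10.07 cm

10.07 cm


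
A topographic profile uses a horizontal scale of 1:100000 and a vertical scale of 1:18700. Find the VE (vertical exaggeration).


VE = horizontal_scale / vertical_scale = 100000 / 18700 ≈ 5.3

5.3x


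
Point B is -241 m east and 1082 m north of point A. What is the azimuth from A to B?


az = atan2(-241, 1082) = -12.6 deg
adjusted to 0-360: 347.4 degrees

347.4 degrees


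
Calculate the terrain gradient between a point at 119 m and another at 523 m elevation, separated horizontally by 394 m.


gradient = (523 - 119) / 394 = 404 / 394 = 1.0254

1.0254


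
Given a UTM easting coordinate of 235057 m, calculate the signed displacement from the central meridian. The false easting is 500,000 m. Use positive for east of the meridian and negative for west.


displacement = 235057 - 500000 = -264943 m

-264943 m


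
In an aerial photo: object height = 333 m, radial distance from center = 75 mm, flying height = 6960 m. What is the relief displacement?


d = h * r / H = 333 * 75 / 6960 = 3.59 mm

3.59 mm


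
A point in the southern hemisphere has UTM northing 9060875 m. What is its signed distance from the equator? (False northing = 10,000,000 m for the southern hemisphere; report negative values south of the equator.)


For southern: actual = 9060875 - 10000000 = -939125 m

-939125 m


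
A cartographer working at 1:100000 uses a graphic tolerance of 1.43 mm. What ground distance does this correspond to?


ground = 1.43 mm * 100000 / 1000 = 143.0 m

143.0 m


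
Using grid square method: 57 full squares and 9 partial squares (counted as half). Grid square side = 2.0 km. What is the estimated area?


effective squares = 57 + 9 * 0.5 = 61.5
area = 61.5 * 4.0 = 246.0 km^2

246.0 km^2


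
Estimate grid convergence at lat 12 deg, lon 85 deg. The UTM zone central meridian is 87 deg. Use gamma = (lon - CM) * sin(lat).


gamma = (85 - 87) * sin(12) = -2 * 0.207912 = -0.416 degrees

-0.416 degrees


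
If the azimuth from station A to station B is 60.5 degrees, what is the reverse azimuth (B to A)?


back azimuth = (60.5 + 180) mod 360 = 240.5 degrees

240.5 degrees


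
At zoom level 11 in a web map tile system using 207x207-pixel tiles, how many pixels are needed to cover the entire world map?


tiles per axis = 2^11 = 2048
total tiles = 2048^2 = 4194304
pixels per axis = 2048 * 207 = 423936
total pixels = 423936^2 = 179721732096

179721732096 pixels


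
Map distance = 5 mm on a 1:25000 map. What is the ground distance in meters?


ground = 5 mm * 25000 / 1000 = 125.0 m

125.0 m


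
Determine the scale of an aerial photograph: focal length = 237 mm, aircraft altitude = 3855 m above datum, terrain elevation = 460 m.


scale = f / (H - h) = 237 mm / 3395 m = 237 / 3395000 = 1:14325

1:14325


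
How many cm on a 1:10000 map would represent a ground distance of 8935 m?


map_cm = 8935 * 100 / 10000 = 89.35 cm

89.35 cm


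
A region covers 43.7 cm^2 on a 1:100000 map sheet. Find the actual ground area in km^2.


ground_area = 43.7 * (100000/100)^2 = 43700000.0 m^2 = 43.7 km^2

43.7 km^2


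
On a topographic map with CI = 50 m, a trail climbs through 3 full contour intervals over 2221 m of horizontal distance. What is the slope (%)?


elevation change = 3 * 50 = 150 m
slope = 150 / 2221 * 100 = 6.8%

6.8%


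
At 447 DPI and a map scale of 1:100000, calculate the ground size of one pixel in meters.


pixel_cm = 2.54 / 447 ≈ 0.005682 cm
ground = pixel_cm * 100000 / 100 = 2.54 * 100000 / (447 * 100) = 254000 / 44700 ≈ 5.68 m

5.68 m


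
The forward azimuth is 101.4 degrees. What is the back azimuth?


back azimuth = (101.4 + 180) mod 360 = 281.4 degrees

281.4 degrees


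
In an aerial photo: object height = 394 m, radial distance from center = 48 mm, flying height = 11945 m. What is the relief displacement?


d = h * r / H = 394 * 48 / 11945 = 1.58 mm

1.58 mm


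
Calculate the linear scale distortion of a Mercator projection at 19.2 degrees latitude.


SF = 1 / cos(19.2) = 1 / 0.944376 = 1.059

1.059


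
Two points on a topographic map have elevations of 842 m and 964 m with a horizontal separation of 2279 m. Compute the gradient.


gradient = (964 - 842) / 2279 = 122 / 2279 = 0.0535

0.0535


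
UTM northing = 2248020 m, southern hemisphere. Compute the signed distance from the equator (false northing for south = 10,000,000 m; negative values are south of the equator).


For southern: actual = 2248020 - 10000000 = -7751980 m

-7751980 m


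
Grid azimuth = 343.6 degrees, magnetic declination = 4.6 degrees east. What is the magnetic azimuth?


magnetic azimuth = grid azimuth - declination (east +ve)
mag_az = 343.6 - 4.6 = 339.0 degrees

339.0 degrees


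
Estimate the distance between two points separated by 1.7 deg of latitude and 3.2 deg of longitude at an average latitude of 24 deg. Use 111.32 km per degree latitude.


dlat_km = 1.7 * 111.32 = 189.244
dlon_km = 3.2 * 111.32 * cos(24) ≈ 325.427
dist = sqrt(189.244^2 + 325.427^2) ≈ 376.5 km

376.5 km


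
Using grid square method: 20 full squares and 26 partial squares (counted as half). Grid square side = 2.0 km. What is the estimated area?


effective squares = 20 + 26 * 0.5 = 33.0
area = 33.0 * 4.0 = 132.0 km^2

132.0 km^2


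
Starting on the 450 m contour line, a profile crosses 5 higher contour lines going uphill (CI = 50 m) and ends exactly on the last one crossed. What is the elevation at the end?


elevation = 450 + 5 * 50 = 700 m

700 m


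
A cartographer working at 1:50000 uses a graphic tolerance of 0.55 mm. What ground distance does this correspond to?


ground = 0.55 mm * 50000 / 1000 = 27.5 m

27.5 m


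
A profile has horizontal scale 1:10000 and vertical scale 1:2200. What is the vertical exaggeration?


VE = horizontal_scale / vertical_scale = 10000 / 2200 ≈ 4.5

4.5x


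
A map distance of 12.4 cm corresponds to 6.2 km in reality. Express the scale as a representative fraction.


ground = 6.2 km = 620000 cm; RF denominator = ground / map = 620000 / 12.4 = 50000; RF = 1:50000

1:50000


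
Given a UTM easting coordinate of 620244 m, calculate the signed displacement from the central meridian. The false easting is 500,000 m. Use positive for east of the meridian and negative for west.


displacement = 620244 - 500000 = 120244 m

120244 m


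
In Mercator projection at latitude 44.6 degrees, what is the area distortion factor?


area_distortion = 1/cos^2(44.6) = 1.972

1.972


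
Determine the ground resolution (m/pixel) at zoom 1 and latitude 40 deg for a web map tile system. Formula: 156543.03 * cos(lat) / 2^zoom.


res = 156543.03 * cos(40) / 2^1 = 156543.03 * 0.76604444 / 2 = 59959.46 m/pixel

59959.46 m/pixel


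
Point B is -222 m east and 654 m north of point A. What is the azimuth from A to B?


az = atan2(-222, 654) = -18.7 deg
adjusted to 0-360: 341.3 degrees

341.3 degrees


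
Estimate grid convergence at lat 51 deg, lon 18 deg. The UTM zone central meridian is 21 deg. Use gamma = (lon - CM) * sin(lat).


gamma = (18 - 21) * sin(51) = -3 * 0.777146 = -2.331 degrees

-2.331 degrees


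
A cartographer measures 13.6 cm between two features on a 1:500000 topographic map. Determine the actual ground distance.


ground = 13.6 cm * 500000 / 100 = 68000.0 m = 68.0 km

68.0 km


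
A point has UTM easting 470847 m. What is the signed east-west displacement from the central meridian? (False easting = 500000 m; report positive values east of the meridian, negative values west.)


displacement = 470847 - 500000 = -29153 m

-29153 m


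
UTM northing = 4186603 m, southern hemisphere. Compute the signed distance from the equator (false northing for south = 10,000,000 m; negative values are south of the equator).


For southern: actual = 4186603 - 10000000 = -5813397 m

-5813397 m


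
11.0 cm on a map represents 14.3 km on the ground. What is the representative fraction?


ground = 14.3 km = 1430000 cm; RF denominator = ground / map = 1430000 / 11.0 = 130000; RF = 1:130000

1:130000


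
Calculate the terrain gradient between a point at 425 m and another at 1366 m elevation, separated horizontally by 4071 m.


gradient = (1366 - 425) / 4071 = 941 / 4071 = 0.2311

0.2311


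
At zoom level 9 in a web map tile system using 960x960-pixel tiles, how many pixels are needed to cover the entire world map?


tiles per axis = 2^9 = 512
total tiles = 512^2 = 262144
pixels per axis = 512 * 960 = 491520
total pixels = 491520^2 = 241591910400

241591910400 pixels


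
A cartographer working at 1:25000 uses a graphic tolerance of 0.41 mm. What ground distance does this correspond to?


ground = 0.41 mm * 25000 / 1000 = 10.25 m

10.25 m


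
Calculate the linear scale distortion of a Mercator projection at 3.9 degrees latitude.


SF = 1 / cos(3.9) = 1 / 0.997684 = 1.002

1.002


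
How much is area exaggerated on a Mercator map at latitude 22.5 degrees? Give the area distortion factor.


area_distortion = 1/cos^2(22.5) = 1.172

1.172


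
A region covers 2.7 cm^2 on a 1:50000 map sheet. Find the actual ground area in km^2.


ground_area = 2.7 * (50000/100)^2 = 675000.0 m^2 = 0.675 km^2

0.675 km^2


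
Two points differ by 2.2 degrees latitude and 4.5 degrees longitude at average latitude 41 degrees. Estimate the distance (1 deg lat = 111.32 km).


dlat_km = 2.2 * 111.32 = 244.904
dlon_km = 4.5 * 111.32 * cos(41) ≈ 378.064
dist = sqrt(244.904^2 + 378.064^2) ≈ 450.5 km

450.5 km


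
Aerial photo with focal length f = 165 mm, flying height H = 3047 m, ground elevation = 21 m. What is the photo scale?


scale = f / (H - h) = 165 mm / 3026 m = 165 / 3026000 = 1:18339

1:18339


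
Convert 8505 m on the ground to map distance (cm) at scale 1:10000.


map_cm = 8505 * 100 / 10000 = 85.05 cm

85.05 cm


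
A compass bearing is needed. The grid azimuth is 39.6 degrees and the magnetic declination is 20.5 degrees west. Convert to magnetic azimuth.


magnetic azimuth = grid azimuth - declination (east +ve)
mag_az = 39.6 - -20.5 = 60.1 degrees

60.1 degrees


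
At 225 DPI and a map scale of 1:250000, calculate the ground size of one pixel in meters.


pixel_cm = 2.54 / 225 ≈ 0.011289 cm
ground = pixel_cm * 250000 / 100 = 2.54 * 250000 / (225 * 100) = 635000 / 22500 ≈ 28.22 m

28.22 m


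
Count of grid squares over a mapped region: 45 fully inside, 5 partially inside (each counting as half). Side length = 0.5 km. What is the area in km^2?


effective squares = 45 + 5 * 0.5 = 47.5
area = 47.5 * 0.25 = 11.875 km^2

11.875 km^2


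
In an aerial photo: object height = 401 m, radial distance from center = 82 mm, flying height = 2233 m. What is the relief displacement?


d = h * r / H = 401 * 82 / 2233 = 14.73 mm

14.73 mm


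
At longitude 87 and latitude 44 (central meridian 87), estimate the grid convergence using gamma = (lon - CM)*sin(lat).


gamma = (87 - 87) * sin(44) = 0 * 0.694658 = 0.0 degrees

0.0 degrees


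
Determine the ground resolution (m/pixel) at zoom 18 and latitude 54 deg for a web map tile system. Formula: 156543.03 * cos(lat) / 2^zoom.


res = 156543.03 * cos(54) / 2^18 = 156543.03 * 0.58778525 / 262144 = 0.35 m/pixel

0.35 m/pixel


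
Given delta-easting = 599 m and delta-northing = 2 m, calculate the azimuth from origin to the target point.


az = atan2(599, 2) = 89.8 deg
adjusted to 0-360: 89.8 degrees

89.8 degrees


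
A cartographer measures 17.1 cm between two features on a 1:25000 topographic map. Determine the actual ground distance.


ground = 17.1 cm * 25000 / 100 = 4275.0 m = 4.275 km

4.275 km


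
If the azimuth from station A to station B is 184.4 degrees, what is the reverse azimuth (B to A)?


back azimuth = (184.4 + 180) mod 360 = 4.4 degrees

4.4 degrees


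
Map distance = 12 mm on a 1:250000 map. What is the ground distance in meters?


ground = 12 mm * 250000 / 1000 = 3000.0 m

3000.0 m


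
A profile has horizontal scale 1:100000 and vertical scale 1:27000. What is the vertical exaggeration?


VE = horizontal_scale / vertical_scale = 100000 / 27000 ≈ 3.7

3.7x


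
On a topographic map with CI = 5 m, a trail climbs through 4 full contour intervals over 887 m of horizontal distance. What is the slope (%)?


elevation change = 4 * 5 = 20 m
slope = 20 / 887 * 100 = 2.3%

2.3%


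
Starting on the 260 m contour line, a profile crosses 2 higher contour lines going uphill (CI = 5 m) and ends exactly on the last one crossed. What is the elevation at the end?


elevation = 260 + 2 * 5 = 270 m

270 m


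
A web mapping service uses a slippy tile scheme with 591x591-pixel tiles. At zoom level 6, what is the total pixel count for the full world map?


tiles per axis = 2^6 = 64
total tiles = 64^2 = 4096
pixels per axis = 64 * 591 = 37824
total pixels = 37824^2 = 1430654976

1430654976 pixels


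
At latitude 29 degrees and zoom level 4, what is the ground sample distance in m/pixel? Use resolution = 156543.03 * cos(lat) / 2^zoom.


res = 156543.03 * cos(29) / 2^4 = 156543.03 * 0.87461971 / 16 = 8557.23 m/pixel

8557.23 m/pixel


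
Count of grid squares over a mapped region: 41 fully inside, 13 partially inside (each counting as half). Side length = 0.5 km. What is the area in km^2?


effective squares = 41 + 13 * 0.5 = 47.5
area = 47.5 * 0.25 = 11.875 km^2

11.875 km^2


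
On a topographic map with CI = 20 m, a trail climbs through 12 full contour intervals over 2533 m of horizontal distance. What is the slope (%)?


elevation change = 12 * 20 = 240 m
slope = 240 / 2533 * 100 = 9.5%

9.5%


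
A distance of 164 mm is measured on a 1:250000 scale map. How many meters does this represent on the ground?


ground = 164 mm * 250000 / 1000 = 41000.0 m

41000.0 m


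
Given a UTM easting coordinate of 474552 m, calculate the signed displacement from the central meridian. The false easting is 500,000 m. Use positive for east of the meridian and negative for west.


displacement = 474552 - 500000 = -25448 m

-25448 m


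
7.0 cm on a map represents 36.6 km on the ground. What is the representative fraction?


ground = 36.6 km = 3660000 cm; RF denominator = ground / map = 3660000 / 7.0 ≈ 522857; RF = 1:522857

1:522857


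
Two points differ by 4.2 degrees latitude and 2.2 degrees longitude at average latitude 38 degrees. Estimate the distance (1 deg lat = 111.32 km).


dlat_km = 4.2 * 111.32 = 467.544
dlon_km = 2.2 * 111.32 * cos(38) ≈ 192.987
dist = sqrt(467.544^2 + 192.987^2) ≈ 505.8 km

505.8 km


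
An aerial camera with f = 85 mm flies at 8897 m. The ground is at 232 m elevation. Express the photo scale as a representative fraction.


scale = f / (H - h) = 85 mm / 8665 m = 85 / 8665000 = 1:101941

1:101941


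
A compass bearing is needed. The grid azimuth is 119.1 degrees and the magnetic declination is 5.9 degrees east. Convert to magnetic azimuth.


magnetic azimuth = grid azimuth - declination (east +ve)
mag_az = 119.1 - 5.9 = 113.2 degrees

113.2 degrees


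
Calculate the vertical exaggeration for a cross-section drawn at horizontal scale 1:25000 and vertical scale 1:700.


VE = horizontal_scale / vertical_scale = 25000 / 700 ≈ 35.7

35.7x


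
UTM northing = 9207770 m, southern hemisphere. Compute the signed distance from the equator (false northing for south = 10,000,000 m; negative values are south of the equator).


For southern: actual = 9207770 - 10000000 = -792230 m

-792230 m


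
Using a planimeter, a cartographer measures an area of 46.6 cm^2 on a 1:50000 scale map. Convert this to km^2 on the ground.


ground_area = 46.6 * (50000/100)^2 = 11650000.0 m^2 = 11.65 km^2

11.65 km^2


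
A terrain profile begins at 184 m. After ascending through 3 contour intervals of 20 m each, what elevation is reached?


elevation = 184 + 3 * 20 = 244 m

244 m


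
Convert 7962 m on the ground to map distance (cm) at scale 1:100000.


map_cm = 7962 * 100 / 100000 = 7.962 cm ≈ 7.96 cm

7.96 cm


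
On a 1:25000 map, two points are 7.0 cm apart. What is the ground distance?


ground = 7.0 cm * 25000 / 100 = 1750.0 m = 1.75 km

1.75 km


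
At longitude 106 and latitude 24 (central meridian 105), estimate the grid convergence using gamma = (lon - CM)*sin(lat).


gamma = (106 - 105) * sin(24) = 1 * 0.406737 = 0.407 degrees

0.407 degrees


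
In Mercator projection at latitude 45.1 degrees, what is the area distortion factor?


area_distortion = 1/cos^2(45.1) = 2.007

2.007


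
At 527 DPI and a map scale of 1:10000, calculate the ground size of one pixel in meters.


pixel_cm = 2.54 / 527 ≈ 0.00482 cm
ground = pixel_cm * 10000 / 100 = 2.54 * 10000 / (527 * 100) = 25400 / 52700 ≈ 0.48 m

0.48 m


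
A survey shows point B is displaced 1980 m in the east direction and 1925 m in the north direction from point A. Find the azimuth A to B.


az = atan2(1980, 1925) = 45.8 deg
adjusted to 0-360: 45.8 degrees

45.8 degrees


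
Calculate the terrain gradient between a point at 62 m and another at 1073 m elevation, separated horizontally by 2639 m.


gradient = (1073 - 62) / 2639 = 1011 / 2639 = 0.3831

0.3831


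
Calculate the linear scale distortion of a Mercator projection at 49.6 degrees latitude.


SF = 1 / cos(49.6) = 1 / 0.64812 = 1.543

1.543


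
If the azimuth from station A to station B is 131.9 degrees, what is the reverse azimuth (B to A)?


back azimuth = (131.9 + 180) mod 360 = 311.9 degrees

311.9 degrees


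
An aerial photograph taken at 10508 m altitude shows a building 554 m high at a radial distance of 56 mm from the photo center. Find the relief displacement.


d = h * r / H = 554 * 56 / 10508 = 2.95 mm

2.95 mm


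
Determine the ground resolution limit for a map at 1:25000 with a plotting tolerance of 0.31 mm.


ground = 0.31 mm * 25000 / 1000 = 7.75 m

7.75 m


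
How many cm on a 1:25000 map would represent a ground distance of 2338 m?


map_cm = 2338 * 100 / 25000 = 9.352 cm ≈ 9.35 cm

9.35 cm


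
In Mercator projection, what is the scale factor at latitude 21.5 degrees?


SF = 1 / cos(21.5) = 1 / 0.930418 = 1.075

1.075


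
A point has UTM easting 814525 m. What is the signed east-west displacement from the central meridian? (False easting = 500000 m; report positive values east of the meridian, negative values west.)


displacement = 814525 - 500000 = 314525 m

314525 m


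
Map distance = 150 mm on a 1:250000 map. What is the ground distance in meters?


ground = 150 mm * 250000 / 1000 = 37500.0 m

37500.0 m


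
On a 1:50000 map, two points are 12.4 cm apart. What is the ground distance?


ground = 12.4 cm * 50000 / 100 = 6200.0 m = 6.2 km

6.2 km


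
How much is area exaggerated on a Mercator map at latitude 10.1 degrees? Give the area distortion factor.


area_distortion = 1/cos^2(10.1) = 1.032

1.032


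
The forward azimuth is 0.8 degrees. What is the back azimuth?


back azimuth = (0.8 + 180) mod 360 = 180.8 degrees

180.8 degrees


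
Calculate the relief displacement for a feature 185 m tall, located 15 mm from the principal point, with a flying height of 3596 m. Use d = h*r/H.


d = h * r / H = 185 * 15 / 3596 = 0.77 mm

0.77 mm


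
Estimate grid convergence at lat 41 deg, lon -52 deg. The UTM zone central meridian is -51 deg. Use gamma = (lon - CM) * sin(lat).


gamma = (-52 - -51) * sin(41) = -1 * 0.656059 = -0.656 degrees

-0.656 degrees


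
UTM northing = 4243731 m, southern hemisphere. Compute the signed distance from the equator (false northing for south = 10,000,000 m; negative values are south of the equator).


For southern: actual = 4243731 - 10000000 = -5756269 m

-5756269 m


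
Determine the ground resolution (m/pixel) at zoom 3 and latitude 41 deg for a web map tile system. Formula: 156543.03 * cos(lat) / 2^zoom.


res = 156543.03 * cos(41) / 2^3 = 156543.03 * 0.75470958 / 8 = 14768.07 m/pixel

14768.07 m/pixel


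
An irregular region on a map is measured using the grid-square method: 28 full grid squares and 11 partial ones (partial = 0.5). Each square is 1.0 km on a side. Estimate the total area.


effective squares = 28 + 11 * 0.5 = 33.5
area = 33.5 * 1.0 = 33.5 km^2

33.5 km^2


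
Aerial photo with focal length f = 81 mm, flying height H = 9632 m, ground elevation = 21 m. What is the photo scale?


scale = f / (H - h) = 81 mm / 9611 m = 81 / 9611000 = 1:118654

1:118654


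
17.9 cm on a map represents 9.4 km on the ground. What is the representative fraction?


ground = 9.4 km = 940000 cm; RF denominator = ground / map = 940000 / 17.9 ≈ 52514; RF = 1:52514

1:52514


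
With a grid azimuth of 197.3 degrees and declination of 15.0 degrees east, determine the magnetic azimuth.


magnetic azimuth = grid azimuth - declination (east +ve)
mag_az = 197.3 - 15.0 = 182.3 degrees

182.3 degrees


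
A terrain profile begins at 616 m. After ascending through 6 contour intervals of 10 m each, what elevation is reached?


elevation = 616 + 6 * 10 = 676 m

676 m


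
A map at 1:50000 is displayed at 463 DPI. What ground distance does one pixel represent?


pixel_cm = 2.54 / 463 ≈ 0.005486 cm
ground = pixel_cm * 50000 / 100 = 2.54 * 50000 / (463 * 100) = 127000 / 46300 ≈ 2.74 m

2.74 m


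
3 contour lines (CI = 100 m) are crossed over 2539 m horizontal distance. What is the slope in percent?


elevation change = 3 * 100 = 300 m
slope = 300 / 2539 * 100 = 11.8%

11.8%


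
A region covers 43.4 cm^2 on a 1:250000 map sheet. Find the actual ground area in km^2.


ground_area = 43.4 * (250000/100)^2 = 271250000.0 m^2 = 271.25 km^2

271.25 km^2


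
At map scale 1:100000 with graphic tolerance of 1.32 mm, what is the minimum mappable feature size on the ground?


ground = 1.32 mm * 100000 / 1000 = 132.0 m

132.0 m


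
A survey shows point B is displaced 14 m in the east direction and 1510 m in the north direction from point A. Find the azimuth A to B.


az = atan2(14, 1510) = 0.5 deg
adjusted to 0-360: 0.5 degrees

0.5 degrees


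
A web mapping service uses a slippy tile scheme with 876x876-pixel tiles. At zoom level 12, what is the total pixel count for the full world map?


tiles per axis = 2^12 = 4096
total tiles = 4096^2 = 16777216
pixels per axis = 4096 * 876 = 3588096
total pixels = 3588096^2 = 12874432905216

12874432905216 pixels


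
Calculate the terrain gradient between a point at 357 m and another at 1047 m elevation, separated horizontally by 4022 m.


gradient = (1047 - 357) / 4022 = 690 / 4022 = 0.1716

0.1716


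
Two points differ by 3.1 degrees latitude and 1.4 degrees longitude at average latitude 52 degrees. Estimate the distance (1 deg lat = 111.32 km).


dlat_km = 3.1 * 111.32 = 345.092
dlon_km = 1.4 * 111.32 * cos(52) ≈ 95.95
dist = sqrt(345.092^2 + 95.95^2) ≈ 358.2 km

358.2 km


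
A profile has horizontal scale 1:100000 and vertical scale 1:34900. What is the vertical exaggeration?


VE = horizontal_scale / vertical_scale = 100000 / 34900 ≈ 2.9

2.9x


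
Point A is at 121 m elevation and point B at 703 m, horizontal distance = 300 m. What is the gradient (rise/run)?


gradient = (703 - 121) / 300 = 582 / 300 = 1.94

1.94


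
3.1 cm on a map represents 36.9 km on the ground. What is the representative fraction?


ground = 36.9 km = 3690000 cm; RF denominator = ground / map = 3690000 / 3.1 ≈ 1190323; RF = 1:1190323

1:1190323


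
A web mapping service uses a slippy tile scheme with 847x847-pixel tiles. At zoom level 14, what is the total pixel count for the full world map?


tiles per axis = 2^14 = 16384
total tiles = 16384^2 = 268435456
pixels per axis = 16384 * 847 = 13877248
total pixels = 13877248^2 = 192578012053504

192578012053504 pixels


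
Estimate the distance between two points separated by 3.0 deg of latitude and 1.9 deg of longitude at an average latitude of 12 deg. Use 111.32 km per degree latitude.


dlat_km = 3.0 * 111.32 = 333.96
dlon_km = 1.9 * 111.32 * cos(12) ≈ 206.886
dist = sqrt(333.96^2 + 206.886^2) ≈ 392.8 km

392.8 km


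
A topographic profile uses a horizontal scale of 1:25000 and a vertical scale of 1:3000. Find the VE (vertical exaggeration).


VE = horizontal_scale / vertical_scale = 25000 / 3000 ≈ 8.3

8.3x


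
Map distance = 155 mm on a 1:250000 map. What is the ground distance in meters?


ground = 155 mm * 250000 / 1000 = 38750.0 m

38750.0 m


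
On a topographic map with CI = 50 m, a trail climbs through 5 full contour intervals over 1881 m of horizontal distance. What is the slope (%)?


elevation change = 5 * 50 = 250 m
slope = 250 / 1881 * 100 = 13.3%

13.3%


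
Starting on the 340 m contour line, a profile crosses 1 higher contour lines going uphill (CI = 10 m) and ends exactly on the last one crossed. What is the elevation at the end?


elevation = 340 + 1 * 10 = 350 m

350 m


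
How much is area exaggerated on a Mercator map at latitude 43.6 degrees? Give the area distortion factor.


area_distortion = 1/cos^2(43.6) = 1.907

1.907


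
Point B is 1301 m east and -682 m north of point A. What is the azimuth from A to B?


az = atan2(1301, -682) = 117.7 deg
adjusted to 0-360: 117.7 degrees

117.7 degrees


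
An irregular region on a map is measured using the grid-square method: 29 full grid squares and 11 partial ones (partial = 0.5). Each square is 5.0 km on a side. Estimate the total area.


effective squares = 29 + 11 * 0.5 = 34.5
area = 34.5 * 25.0 = 862.5 km^2

862.5 km^2


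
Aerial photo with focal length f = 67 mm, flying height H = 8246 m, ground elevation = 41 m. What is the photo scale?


scale = f / (H - h) = 67 mm / 8205 m = 67 / 8205000 = 1:122463

1:122463


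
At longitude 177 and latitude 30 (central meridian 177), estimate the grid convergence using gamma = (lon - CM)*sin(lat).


gamma = (177 - 177) * sin(30) = 0 * 0.5 = 0.0 degrees

0.0 degrees


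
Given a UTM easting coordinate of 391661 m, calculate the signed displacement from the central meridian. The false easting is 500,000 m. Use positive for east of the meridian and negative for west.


displacement = 391661 - 500000 = -108339 m

-108339 m


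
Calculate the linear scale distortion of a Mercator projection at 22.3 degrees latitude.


SF = 1 / cos(22.3) = 1 / 0.92521 = 1.081

1.081


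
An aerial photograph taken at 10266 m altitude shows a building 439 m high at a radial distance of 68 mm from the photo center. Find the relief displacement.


d = h * r / H = 439 * 68 / 10266 = 2.91 mm

2.91 mm


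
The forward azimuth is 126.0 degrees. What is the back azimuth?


back azimuth = (126.0 + 180) mod 360 = 306.0 degrees

306.0 degrees


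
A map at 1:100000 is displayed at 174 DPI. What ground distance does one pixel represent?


pixel_cm = 2.54 / 174 ≈ 0.014598 cm
ground = pixel_cm * 100000 / 100 = 2.54 * 100000 / (174 * 100) = 254000 / 17400 ≈ 14.6 m

14.6 m


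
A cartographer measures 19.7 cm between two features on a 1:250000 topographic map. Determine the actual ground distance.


ground = 19.7 cm * 250000 / 100 = 49250.0 m = 49.25 km

49.25 km


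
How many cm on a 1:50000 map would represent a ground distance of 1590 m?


map_cm = 1590 * 100 / 50000 = 3.18 cm

3.18 cm


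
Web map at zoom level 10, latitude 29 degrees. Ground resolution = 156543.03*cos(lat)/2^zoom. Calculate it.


res = 156543.03 * cos(29) / 2^10 = 156543.03 * 0.87461971 / 1024 = 133.71 m/pixel

133.71 m/pixel


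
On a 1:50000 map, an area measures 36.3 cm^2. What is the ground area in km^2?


ground_area = 36.3 * (50000/100)^2 = 9075000.0 m^2 = 9.075 km^2

9.075 km^2


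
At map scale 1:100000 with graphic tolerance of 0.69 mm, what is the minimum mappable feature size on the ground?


ground = 0.69 mm * 100000 / 1000 = 69.0 m

69.0 m


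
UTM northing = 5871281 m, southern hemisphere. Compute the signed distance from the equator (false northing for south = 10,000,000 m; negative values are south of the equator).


For southern: actual = 5871281 - 10000000 = -4128719 m

-4128719 m


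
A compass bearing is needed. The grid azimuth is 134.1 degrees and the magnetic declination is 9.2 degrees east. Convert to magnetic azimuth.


magnetic azimuth = grid azimuth - declination (east +ve)
mag_az = 134.1 - 9.2 = 124.9 degrees

124.9 degrees


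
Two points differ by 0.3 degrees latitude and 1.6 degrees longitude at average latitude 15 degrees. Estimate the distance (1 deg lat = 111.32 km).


dlat_km = 0.3 * 111.32 = 33.396
dlon_km = 1.6 * 111.32 * cos(15) ≈ 172.043
dist = sqrt(33.396^2 + 172.043^2) ≈ 175.3 km

175.3 km


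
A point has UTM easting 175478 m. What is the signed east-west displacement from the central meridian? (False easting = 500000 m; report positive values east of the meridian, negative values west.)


displacement = 175478 - 500000 = -324522 m

-324522 m


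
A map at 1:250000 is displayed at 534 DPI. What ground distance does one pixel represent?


pixel_cm = 2.54 / 534 ≈ 0.004757 cm
ground = pixel_cm * 250000 / 100 = 2.54 * 250000 / (534 * 100) = 635000 / 53400 ≈ 11.89 m

11.89 m


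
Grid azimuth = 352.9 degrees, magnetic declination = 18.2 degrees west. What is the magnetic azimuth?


magnetic azimuth = grid azimuth - declination (east +ve)
mag_az = 352.9 - -18.2 = 11.1 degrees

11.1 degrees


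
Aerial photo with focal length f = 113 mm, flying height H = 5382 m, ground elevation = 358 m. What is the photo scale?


scale = f / (H - h) = 113 mm / 5024 m = 113 / 5024000 = 1:44460

1:44460


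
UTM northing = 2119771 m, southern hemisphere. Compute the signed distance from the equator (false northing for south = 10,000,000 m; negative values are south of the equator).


For southern: actual = 2119771 - 10000000 = -7880229 m

-7880229 m


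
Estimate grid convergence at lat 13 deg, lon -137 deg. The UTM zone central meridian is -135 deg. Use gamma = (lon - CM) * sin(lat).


gamma = (-137 - -135) * sin(13) = -2 * 0.224951 = -0.45 degrees

-0.45 degrees


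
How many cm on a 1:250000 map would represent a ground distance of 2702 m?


map_cm = 2702 * 100 / 250000 = 1.0808 cm ≈ 1.08 cm

1.08 cm


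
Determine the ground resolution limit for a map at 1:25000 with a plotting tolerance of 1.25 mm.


ground = 1.25 mm * 25000 / 1000 = 31.25 m

31.25 m


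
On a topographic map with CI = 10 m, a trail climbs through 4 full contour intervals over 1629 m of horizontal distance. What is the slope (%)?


elevation change = 4 * 10 = 40 m
slope = 40 / 1629 * 100 = 2.5%

2.5%


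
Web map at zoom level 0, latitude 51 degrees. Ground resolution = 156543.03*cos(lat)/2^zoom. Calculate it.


res = 156543.03 * cos(51) / 2^0 = 156543.03 * 0.62932039 / 1 = 98515.72 m/pixel

98515.72 m/pixel


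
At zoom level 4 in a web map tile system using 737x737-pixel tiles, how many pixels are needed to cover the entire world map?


tiles per axis = 2^4 = 16
total tiles = 16^2 = 256
pixels per axis = 16 * 737 = 11792
total pixels = 11792^2 = 139051264

139051264 pixels


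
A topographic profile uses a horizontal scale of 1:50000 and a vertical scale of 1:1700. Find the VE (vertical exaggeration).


VE = horizontal_scale / vertical_scale = 50000 / 1700 ≈ 29.4

29.4x


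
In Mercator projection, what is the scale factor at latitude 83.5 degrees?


SF = 1 / cos(83.5) = 1 / 0.113203 = 8.834

8.834


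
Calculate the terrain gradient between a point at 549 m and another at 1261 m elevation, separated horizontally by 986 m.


gradient = (1261 - 549) / 986 = 712 / 986 = 0.7221

0.7221


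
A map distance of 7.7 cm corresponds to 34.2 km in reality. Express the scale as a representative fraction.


ground = 34.2 km = 3420000 cm; RF denominator = ground / map = 3420000 / 7.7 ≈ 444156; RF = 1:444156

1:444156


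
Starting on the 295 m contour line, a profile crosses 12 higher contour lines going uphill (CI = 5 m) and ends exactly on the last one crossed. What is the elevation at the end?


elevation = 295 + 12 * 5 = 355 m

355 m


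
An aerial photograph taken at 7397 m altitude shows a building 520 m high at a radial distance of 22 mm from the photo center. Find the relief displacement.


d = h * r / H = 520 * 22 / 7397 = 1.55 mm

1.55 mm


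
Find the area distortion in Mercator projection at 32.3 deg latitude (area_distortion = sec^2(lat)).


area_distortion = 1/cos^2(32.3) = 1.4

1.4


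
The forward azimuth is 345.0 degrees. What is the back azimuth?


back azimuth = (345.0 + 180) mod 360 = 165.0 degrees

165.0 degrees


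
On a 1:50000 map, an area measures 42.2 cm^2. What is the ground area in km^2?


ground_area = 42.2 * (50000/100)^2 = 10550000.0 m^2 = 10.55 km^2

10.55 km^2


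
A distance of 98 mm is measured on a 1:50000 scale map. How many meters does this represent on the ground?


ground = 98 mm * 50000 / 1000 = 4900.0 m

4900.0 m


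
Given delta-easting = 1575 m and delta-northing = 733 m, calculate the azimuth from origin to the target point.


az = atan2(1575, 733) = 65.0 deg
adjusted to 0-360: 65.0 degrees

65.0 degrees


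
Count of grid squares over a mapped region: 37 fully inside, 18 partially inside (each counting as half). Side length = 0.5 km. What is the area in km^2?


effective squares = 37 + 18 * 0.5 = 46.0
area = 46.0 * 0.25 = 11.5 km^2

11.5 km^2


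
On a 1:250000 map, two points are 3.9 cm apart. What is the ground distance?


ground = 3.9 cm * 250000 / 100 = 9750.0 m = 9.75 km

9.75 km


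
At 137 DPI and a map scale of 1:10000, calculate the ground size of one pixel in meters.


pixel_cm = 2.54 / 137 ≈ 0.01854 cm
ground = pixel_cm * 10000 / 100 = 2.54 * 10000 / (137 * 100) = 25400 / 13700 ≈ 1.85 m

1.85 m


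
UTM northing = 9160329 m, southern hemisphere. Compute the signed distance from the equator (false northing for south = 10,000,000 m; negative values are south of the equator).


For southern: actual = 9160329 - 10000000 = -839671 m

-839671 m


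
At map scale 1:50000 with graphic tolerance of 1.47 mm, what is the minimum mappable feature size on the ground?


ground = 1.47 mm * 50000 / 1000 = 73.5 m

73.5 m


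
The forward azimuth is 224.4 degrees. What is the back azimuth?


back azimuth = (224.4 + 180) mod 360 = 44.4 degrees

44.4 degrees


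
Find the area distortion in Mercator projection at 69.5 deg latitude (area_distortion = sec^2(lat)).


area_distortion = 1/cos^2(69.5) = 8.154

8.154


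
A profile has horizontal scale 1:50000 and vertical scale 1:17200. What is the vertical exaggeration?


VE = horizontal_scale / vertical_scale = 50000 / 17200 ≈ 2.9

2.9x


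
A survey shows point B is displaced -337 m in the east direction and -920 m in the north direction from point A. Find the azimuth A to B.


az = atan2(-337, -920) = -159.9 deg
adjusted to 0-360: 200.1 degrees

200.1 degrees


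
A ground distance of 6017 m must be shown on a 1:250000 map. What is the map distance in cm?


map_cm = 6017 * 100 / 250000 = 2.4068 cm ≈ 2.41 cm

2.41 cm


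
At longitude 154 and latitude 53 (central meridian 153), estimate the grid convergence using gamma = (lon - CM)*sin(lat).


gamma = (154 - 153) * sin(53) = 1 * 0.798636 = 0.799 degrees

0.799 degrees


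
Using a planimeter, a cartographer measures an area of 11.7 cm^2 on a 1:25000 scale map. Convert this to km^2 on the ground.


ground_area = 11.7 * (25000/100)^2 = 731250.0 m^2 = 0.73125 km^2 ≈ 0.731 km^2

0.731 km^2


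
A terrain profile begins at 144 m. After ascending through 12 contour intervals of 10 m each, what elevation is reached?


elevation = 144 + 12 * 10 = 264 m

264 m
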